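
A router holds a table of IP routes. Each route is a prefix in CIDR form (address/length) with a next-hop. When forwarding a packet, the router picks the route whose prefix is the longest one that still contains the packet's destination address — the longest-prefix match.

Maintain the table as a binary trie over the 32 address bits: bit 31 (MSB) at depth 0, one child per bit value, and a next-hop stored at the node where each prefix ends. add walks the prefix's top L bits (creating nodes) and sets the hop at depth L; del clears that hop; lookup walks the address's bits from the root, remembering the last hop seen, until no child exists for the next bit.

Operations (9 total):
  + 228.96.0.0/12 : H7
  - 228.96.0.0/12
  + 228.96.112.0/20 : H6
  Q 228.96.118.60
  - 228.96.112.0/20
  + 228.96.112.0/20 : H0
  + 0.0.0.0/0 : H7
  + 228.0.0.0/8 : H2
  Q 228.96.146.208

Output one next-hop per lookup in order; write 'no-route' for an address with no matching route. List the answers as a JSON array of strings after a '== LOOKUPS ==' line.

Apply in order:
  add 228.96.0.0/12 -> H7 at depth 12
  - 228.96.0.0/12 clear@12
  add 228.96.112.0/20 -> H6 at depth 20
  Q 228.96.118.60: descend 11100100011000000111 ; hops seen [H6] ; pick H6
  - 228.96.112.0/20 clear@20
  add 228.96.112.0/20 -> H0 at depth 20
  add 0.0.0.0/0 -> H7 at depth 0
  add 228.0.0.0/8 -> H2 at depth 8
  Q 228.96.146.208: descend 1110010001100000 ; hops seen [H7,H2] ; pick H2

== LOOKUPS ==
["H6","H2"]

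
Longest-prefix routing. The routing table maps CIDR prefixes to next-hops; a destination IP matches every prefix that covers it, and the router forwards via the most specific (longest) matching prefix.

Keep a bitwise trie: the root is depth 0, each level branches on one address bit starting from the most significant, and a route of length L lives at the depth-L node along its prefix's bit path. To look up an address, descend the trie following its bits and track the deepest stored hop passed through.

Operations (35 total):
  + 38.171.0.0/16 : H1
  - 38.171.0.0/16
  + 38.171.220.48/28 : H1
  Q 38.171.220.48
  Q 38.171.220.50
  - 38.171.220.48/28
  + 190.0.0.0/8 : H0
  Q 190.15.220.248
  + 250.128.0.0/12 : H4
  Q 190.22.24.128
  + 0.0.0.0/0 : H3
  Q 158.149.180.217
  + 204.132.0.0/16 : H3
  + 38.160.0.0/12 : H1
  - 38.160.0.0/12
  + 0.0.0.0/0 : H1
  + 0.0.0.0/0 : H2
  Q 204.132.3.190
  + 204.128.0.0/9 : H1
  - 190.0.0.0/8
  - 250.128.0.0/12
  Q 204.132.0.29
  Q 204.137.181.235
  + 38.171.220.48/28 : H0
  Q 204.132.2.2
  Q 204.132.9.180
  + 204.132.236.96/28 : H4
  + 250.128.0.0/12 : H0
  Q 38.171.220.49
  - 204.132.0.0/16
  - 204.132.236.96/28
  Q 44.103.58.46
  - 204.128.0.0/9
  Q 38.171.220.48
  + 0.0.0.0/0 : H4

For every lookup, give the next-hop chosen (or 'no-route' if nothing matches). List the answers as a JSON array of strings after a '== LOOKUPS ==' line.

Trace:
  add 38.171.0.0/16 -> H1 at depth 16
  del 38.171.0.0/16 (clear depth 16)
  add 38.171.220.48/28 -> H1 at depth 28
  lookup 38.171.220.48: bits 0010011010101011110111000011 walk d0:-→d1:-→d2:-→d3:-→d4:-→d5:-→d6:-→d7:-→d8:-→d9:-→d10:-→d11:-→d12:-→d13:-→d14:-→d15:-→d16:-→d17:-→d18:-→d19:-→d20:-→d21:-→d22:-→d23:-→d24:-→d25:-→d26:-→d27:-→d28:H1 -> H1
  lookup 38.171.220.50: bits 0010011010101011110111000011 walk d0:-→d1:-→d2:-→d3:-→d4:-→d5:-→d6:-→d7:-→d8:-→d9:-→d10:-→d11:-→d12:-→d13:-→d14:-→d15:-→d16:-→d17:-→d18:-→d19:-→d20:-→d21:-→d22:-→d23:-→d24:-→d25:-→d26:-→d27:-→d28:H1 -> H1
  del 38.171.220.48/28 (clear depth 28)
  add 190.0.0.0/8 -> H0 at depth 8
  lookup 190.15.220.248: bits 10111110 walk d0:-→d1:-→d2:-→d3:-→d4:-→d5:-→d6:-→d7:-→d8:H0 -> H0
  add 250.128.0.0/12 -> H4 at depth 12
  lookup 190.22.24.128: bits 10111110 walk d0:-→d1:-→d2:-→d3:-→d4:-→d5:-→d6:-→d7:-→d8:H0 -> H0
  add 0.0.0.0/0 -> H3 at depth 0
  lookup 158.149.180.217: bits 10 walk d0:H3→d1:-→d2:- -> H3
  add 204.132.0.0/16 -> H3 at depth 16
  add 38.160.0.0/12 -> H1 at depth 12
  del 38.160.0.0/12 (clear depth 12)
  add 0.0.0.0/0 -> H1 at depth 0
  add 0.0.0.0/0 -> H2 at depth 0
  lookup 204.132.3.190: bits 1100110010000100 walk d0:H2→d1:-→d2:-→d3:-→d4:-→d5:-→d6:-→d7:-→d8:-→d9:-→d10:-→d11:-→d12:-→d13:-→d14:-→d15:-→d16:H3 -> H3
  add 204.128.0.0/9 -> H1 at depth 9
  del 190.0.0.0/8 (clear depth 8)
  del 250.128.0.0/12 (clear depth 12)
  lookup 204.132.0.29: bits 1100110010000100 walk d0:H2→d1:-→d2:-→d3:-→d4:-→d5:-→d6:-→d7:-→d8:-→d9:H1→d10:-→d11:-→d12:-→d13:-→d14:-→d15:-→d16:H3 -> H3
  lookup 204.137.181.235: bits 110011001000 walk d0:H2→d1:-→d2:-→d3:-→d4:-→d5:-→d6:-→d7:-→d8:-→d9:H1→d10:-→d11:-→d12:- -> H1
  add 38.171.220.48/28 -> H0 at depth 28
  lookup 204.132.2.2: bits 1100110010000100 walk d0:H2→d1:-→d2:-→d3:-→d4:-→d5:-→d6:-→d7:-→d8:-→d9:H1→d10:-→d11:-→d12:-→d13:-→d14:-→d15:-→d16:H3 -> H3
  lookup 204.132.9.180: bits 1100110010000100 walk d0:H2→d1:-→d2:-→d3:-→d4:-→d5:-→d6:-→d7:-→d8:-→d9:H1→d10:-→d11:-→d12:-→d13:-→d14:-→d15:-→d16:H3 -> H3
  add 204.132.236.96/28 -> H4 at depth 28
  add 250.128.0.0/12 -> H0 at depth 12
  lookup 38.171.220.49: bits 0010011010101011110111000011 walk d0:H2→d1:-→d2:-→d3:-→d4:-→d5:-→d6:-→d7:-→d8:-→d9:-→d10:-→d11:-→d12:-→d13:-→d14:-→d15:-→d16:-→d17:-→d18:-→d19:-→d20:-→d21:-→d22:-→d23:-→d24:-→d25:-→d26:-→d27:-→d28:H0 -> H0
  del 204.132.0.0/16 (clear depth 16)
  del 204.132.236.96/28 (clear depth 28)
  lookup 44.103.58.46: bits 0010 walk d0:H2→d1:-→d2:-→d3:-→d4:- -> H2
  del 204.128.0.0/9 (clear depth 9)
  lookup 38.171.220.48: bits 0010011010101011110111000011 walk d0:H2→d1:-→d2:-→d3:-→d4:-→d5:-→d6:-→d7:-→d8:-→d9:-→d10:-→d11:-→d12:-→d13:-→d14:-→d15:-→d16:-→d17:-→d18:-→d19:-→d20:-→d21:-→d22:-→d23:-→d24:-→d25:-→d26:-→d27:-→d28:H0 -> H0
  add 0.0.0.0/0 -> H4 at depth 0

== LOOKUPS ==
["H1","H1","H0","H0","H3","H3","H3","H1","H3","H3","H0","H2","H0"]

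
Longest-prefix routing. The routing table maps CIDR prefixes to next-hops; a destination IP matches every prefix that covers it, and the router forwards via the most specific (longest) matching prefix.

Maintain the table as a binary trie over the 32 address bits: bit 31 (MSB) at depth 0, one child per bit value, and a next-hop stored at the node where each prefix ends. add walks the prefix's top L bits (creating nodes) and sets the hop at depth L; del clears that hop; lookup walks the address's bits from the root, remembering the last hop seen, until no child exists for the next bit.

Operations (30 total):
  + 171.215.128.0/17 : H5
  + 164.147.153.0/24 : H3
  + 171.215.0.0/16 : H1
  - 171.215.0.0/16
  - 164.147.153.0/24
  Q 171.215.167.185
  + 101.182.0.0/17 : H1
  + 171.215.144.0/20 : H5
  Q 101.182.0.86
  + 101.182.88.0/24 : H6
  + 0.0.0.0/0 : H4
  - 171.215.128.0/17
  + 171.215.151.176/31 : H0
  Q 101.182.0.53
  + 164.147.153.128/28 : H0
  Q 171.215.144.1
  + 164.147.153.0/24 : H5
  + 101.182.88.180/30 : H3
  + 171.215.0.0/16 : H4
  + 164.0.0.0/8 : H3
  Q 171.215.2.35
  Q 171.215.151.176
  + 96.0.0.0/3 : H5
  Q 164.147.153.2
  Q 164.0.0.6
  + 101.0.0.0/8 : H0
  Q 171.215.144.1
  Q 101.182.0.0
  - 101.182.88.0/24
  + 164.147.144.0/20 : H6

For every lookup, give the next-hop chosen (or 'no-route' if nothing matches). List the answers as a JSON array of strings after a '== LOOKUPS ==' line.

Apply in order:
  add 171.215.128.0/17 -> H5 at depth 17
  add 164.147.153.0/24 -> H3 at depth 24
  add 171.215.0.0/16 -> H1 at depth 16
  - 171.215.0.0/16 clear@16
  - 164.147.153.0/24 clear@24
  Q 171.215.167.185: descend 10101011110101111 ; hops seen [H5] ; pick H5
  add 101.182.0.0/17 -> H1 at depth 17
  add 171.215.144.0/20 -> H5 at depth 20
  Q 101.182.0.86: descend 01100101101101100 ; hops seen [H1] ; pick H1
  add 101.182.88.0/24 -> H6 at depth 24
  add 0.0.0.0/0 -> H4 at depth 0
  - 171.215.128.0/17 clear@17
  add 171.215.151.176/31 -> H0 at depth 31
  Q 101.182.0.53: descend 01100101101101100 ; hops seen [H4,H1] ; pick H1
  add 164.147.153.128/28 -> H0 at depth 28
  Q 171.215.144.1: descend 101010111101011110010 ; hops seen [H4,H5] ; pick H5
  add 164.147.153.0/24 -> H5 at depth 24
  add 101.182.88.180/30 -> H3 at depth 30
  add 171.215.0.0/16 -> H4 at depth 16
  add 164.0.0.0/8 -> H3 at depth 8
  Q 171.215.2.35: descend 1010101111010111 ; hops seen [H4,H4] ; pick H4
  Q 171.215.151.176: descend 1010101111010111100101111011000 ; hops seen [H4,H4,H5,H0] ; pick H0
  add 96.0.0.0/3 -> H5 at depth 3
  Q 164.147.153.2: descend 101001001001001110011001 ; hops seen [H4,H3,H5] ; pick H5
  Q 164.0.0.6: descend 10100100 ; hops seen [H4,H3] ; pick H3
  add 101.0.0.0/8 -> H0 at depth 8
  Q 171.215.144.1: descend 101010111101011110010 ; hops seen [H4,H4,H5] ; pick H5
  Q 101.182.0.0: descend 01100101101101100 ; hops seen [H4,H5,H0,H1] ; pick H1
  - 101.182.88.0/24 clear@24
  add 164.147.144.0/20 -> H6 at depth 20

== LOOKUPS ==
["H5","H1","H1","H5","H4","H0","H5","H3","H5","H1"]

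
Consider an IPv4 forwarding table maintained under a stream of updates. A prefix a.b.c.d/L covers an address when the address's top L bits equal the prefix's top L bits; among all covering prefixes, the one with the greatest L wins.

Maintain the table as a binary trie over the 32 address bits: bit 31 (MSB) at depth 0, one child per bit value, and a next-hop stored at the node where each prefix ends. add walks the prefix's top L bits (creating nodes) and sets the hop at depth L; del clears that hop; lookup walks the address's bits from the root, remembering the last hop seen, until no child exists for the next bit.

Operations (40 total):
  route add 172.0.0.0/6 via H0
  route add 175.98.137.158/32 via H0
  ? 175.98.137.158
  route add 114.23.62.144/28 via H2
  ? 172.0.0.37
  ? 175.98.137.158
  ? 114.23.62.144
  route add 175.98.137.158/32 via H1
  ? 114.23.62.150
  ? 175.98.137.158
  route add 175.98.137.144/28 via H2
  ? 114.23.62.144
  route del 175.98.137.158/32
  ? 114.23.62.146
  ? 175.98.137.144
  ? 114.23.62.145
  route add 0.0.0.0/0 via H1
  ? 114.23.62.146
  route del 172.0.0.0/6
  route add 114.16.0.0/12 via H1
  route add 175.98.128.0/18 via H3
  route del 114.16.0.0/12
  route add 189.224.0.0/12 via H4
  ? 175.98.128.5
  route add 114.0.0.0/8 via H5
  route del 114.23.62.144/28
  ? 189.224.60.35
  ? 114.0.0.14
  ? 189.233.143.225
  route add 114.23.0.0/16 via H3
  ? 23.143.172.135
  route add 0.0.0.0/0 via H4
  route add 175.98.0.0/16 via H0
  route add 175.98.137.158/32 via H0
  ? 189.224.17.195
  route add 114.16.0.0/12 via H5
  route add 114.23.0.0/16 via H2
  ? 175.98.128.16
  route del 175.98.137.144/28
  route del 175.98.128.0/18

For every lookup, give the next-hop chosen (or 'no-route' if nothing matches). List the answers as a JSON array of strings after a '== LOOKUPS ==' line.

Process each operation:
  + 172.0.0.0/6 (H0) depth=6
  + 175.98.137.158/32 (H0) depth=32
  Q 175.98.137.158: descend 10101111011000101000100110011110 ; hops seen [H0,H0] ; pick H0
  + 114.23.62.144/28 (H2) depth=28
  Q 172.0.0.37: descend 101011 ; hops seen [H0] ; pick H0
  Q 175.98.137.158: descend 10101111011000101000100110011110 ; hops seen [H0,H0] ; pick H0
  Q 114.23.62.144: descend 0111001000010111001111101001 ; hops seen [H2] ; pick H2
  + 175.98.137.158/32 (H1) depth=32
  Q 114.23.62.150: descend 0111001000010111001111101001 ; hops seen [H2] ; pick H2
  Q 175.98.137.158: descend 10101111011000101000100110011110 ; hops seen [H0,H1] ; pick H1
  + 175.98.137.144/28 (H2) depth=28
  Q 114.23.62.144: descend 0111001000010111001111101001 ; hops seen [H2] ; pick H2
  - 175.98.137.158/32 clear@32
  Q 114.23.62.146: descend 0111001000010111001111101001 ; hops seen [H2] ; pick H2
  Q 175.98.137.144: descend 1010111101100010100010011001 ; hops seen [H0,H2] ; pick H2
  Q 114.23.62.145: descend 0111001000010111001111101001 ; hops seen [H2] ; pick H2
  + 0.0.0.0/0 (H1) depth=0
  Q 114.23.62.146: descend 0111001000010111001111101001 ; hops seen [H1,H2] ; pick H2
  - 172.0.0.0/6 clear@6
  + 114.16.0.0/12 (H1) depth=12
  + 175.98.128.0/18 (H3) depth=18
  - 114.16.0.0/12 clear@12
  + 189.224.0.0/12 (H4) depth=12
  Q 175.98.128.5: descend 10101111011000101000 ; hops seen [H1,H3] ; pick H3
  + 114.0.0.0/8 (H5) depth=8
  - 114.23.62.144/28 clear@28
  Q 189.224.60.35: descend 101111011110 ; hops seen [H1,H4] ; pick H4
  Q 114.0.0.14: descend 01110010000 ; hops seen [H1,H5] ; pick H5
  Q 189.233.143.225: descend 101111011110 ; hops seen [H1,H4] ; pick H4
  + 114.23.0.0/16 (H3) depth=16
  Q 23.143.172.135: descend 0 ; hops seen [H1] ; pick H1
  + 0.0.0.0/0 (H4) depth=0
  + 175.98.0.0/16 (H0) depth=16
  + 175.98.137.158/32 (H0) depth=32
  Q 189.224.17.195: descend 101111011110 ; hops seen [H4,H4] ; pick H4
  + 114.16.0.0/12 (H5) depth=12
  + 114.23.0.0/16 (H2) depth=16
  Q 175.98.128.16: descend 10101111011000101000 ; hops seen [H4,H0,H3] ; pick H3
  - 175.98.137.144/28 clear@28
  - 175.98.128.0/18 clear@18

== LOOKUPS ==
["H0","H0","H0","H2","H2","H1","H2","H2","H2","H2","H2","H3","H4","H5","H4","H1","H4","H3"]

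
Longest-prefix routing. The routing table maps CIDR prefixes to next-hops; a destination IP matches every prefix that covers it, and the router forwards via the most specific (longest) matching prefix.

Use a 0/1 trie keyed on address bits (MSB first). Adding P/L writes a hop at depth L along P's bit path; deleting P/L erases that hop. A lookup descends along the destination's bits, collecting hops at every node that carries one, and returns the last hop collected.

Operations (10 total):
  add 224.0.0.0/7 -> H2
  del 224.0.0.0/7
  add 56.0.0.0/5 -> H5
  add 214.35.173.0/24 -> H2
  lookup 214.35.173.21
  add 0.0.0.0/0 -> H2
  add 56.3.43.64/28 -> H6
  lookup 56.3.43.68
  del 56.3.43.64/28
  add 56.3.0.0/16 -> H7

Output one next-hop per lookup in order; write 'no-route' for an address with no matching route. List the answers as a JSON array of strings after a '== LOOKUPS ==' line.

Trace:
  + 224.0.0.0/7 (H2) depth=7
  - 224.0.0.0/7 clear@7
  + 56.0.0.0/5 (H5) depth=5
  + 214.35.173.0/24 (H2) depth=24
  ? 214.35.173.21  path d0:-→d1:-→d2:-→d3:-→d4:-→d5:-→d6:-→d7:-→d8:-→d9:-→d10:-→d11:-→d12:-→d13:-→d14:-→d15:-→d16:-→d17:-→d18:-→d19:-→d20:-→d21:-→d22:-→d23:-→d24:H2  best=H2
  + 0.0.0.0/0 (H2) depth=0
  + 56.3.43.64/28 (H6) depth=28
  ? 56.3.43.68  path d0:H2→d1:-→d2:-→d3:-→d4:-→d5:H5→d6:-→d7:-→d8:-→d9:-→d10:-→d11:-→d12:-→d13:-→d14:-→d15:-→d16:-→d17:-→d18:-→d19:-→d20:-→d21:-→d22:-→d23:-→d24:-→d25:-→d26:-→d27:-→d28:H6  best=H6
  - 56.3.43.64/28 clear@28
  + 56.3.0.0/16 (H7) depth=16

== LOOKUPS ==
["H2","H6"]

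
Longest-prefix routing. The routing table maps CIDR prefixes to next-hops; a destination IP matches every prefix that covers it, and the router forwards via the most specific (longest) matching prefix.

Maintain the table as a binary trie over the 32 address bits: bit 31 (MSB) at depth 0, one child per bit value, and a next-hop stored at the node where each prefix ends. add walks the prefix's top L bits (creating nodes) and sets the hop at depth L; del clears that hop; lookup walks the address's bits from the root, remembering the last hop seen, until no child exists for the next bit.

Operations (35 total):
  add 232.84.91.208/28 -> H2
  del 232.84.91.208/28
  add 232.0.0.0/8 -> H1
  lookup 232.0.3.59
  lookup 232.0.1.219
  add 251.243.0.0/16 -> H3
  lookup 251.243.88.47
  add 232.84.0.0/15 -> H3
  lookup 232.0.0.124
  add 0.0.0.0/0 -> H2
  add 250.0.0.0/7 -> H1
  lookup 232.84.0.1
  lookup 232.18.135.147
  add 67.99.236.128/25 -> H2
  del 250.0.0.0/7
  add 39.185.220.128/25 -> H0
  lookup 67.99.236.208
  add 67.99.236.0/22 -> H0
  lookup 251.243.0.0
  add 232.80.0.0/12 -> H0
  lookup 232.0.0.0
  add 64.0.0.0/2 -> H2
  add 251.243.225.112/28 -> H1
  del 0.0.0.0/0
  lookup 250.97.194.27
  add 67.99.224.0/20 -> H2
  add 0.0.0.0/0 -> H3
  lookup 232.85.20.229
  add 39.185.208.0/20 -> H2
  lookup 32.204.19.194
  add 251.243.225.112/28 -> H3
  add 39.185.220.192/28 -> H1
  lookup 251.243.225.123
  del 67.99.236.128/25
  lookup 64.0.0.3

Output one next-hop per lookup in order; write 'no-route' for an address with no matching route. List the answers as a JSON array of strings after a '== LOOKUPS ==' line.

Process each operation:
  + 232.84.91.208/28 (H2) depth=28
  - 232.84.91.208/28 clear@28
  + 232.0.0.0/8 (H1) depth=8
  lookup 232.0.3.59: bits 111010000 walk d0:-→d1:-→d2:-→d3:-→d4:-→d5:-→d6:-→d7:-→d8:H1→d9:- -> H1
  lookup 232.0.1.219: bits 111010000 walk d0:-→d1:-→d2:-→d3:-→d4:-→d5:-→d6:-→d7:-→d8:H1→d9:- -> H1
  + 251.243.0.0/16 (H3) depth=16
  lookup 251.243.88.47: bits 1111101111110011 walk d0:-→d1:-→d2:-→d3:-→d4:-→d5:-→d6:-→d7:-→d8:-→d9:-→d10:-→d11:-→d12:-→d13:-→d14:-→d15:-→d16:H3 -> H3
  + 232.84.0.0/15 (H3) depth=15
  lookup 232.0.0.124: bits 111010000 walk d0:-→d1:-→d2:-→d3:-→d4:-→d5:-→d6:-→d7:-→d8:H1→d9:- -> H1
  + 0.0.0.0/0 (H2) depth=0
  + 250.0.0.0/7 (H1) depth=7
  lookup 232.84.0.1: bits 11101000010101000 walk d0:H2→d1:-→d2:-→d3:-→d4:-→d5:-→d6:-→d7:-→d8:H1→d9:-→d10:-→d11:-→d12:-→d13:-→d14:-→d15:H3→d16:-→d17:- -> H3
  lookup 232.18.135.147: bits 111010000 walk d0:H2→d1:-→d2:-→d3:-→d4:-→d5:-→d6:-→d7:-→d8:H1→d9:- -> H1
  + 67.99.236.128/25 (H2) depth=25
  - 250.0.0.0/7 clear@7
  + 39.185.220.128/25 (H0) depth=25
  lookup 67.99.236.208: bits 0100001101100011111011001 walk d0:H2→d1:-→d2:-→d3:-→d4:-→d5:-→d6:-→d7:-→d8:-→d9:-→d10:-→d11:-→d12:-→d13:-→d14:-→d15:-→d16:-→d17:-→d18:-→d19:-→d20:-→d21:-→d22:-→d23:-→d24:-→d25:H2 -> H2
  + 67.99.236.0/22 (H0) depth=22
  lookup 251.243.0.0: bits 1111101111110011 walk d0:H2→d1:-→d2:-→d3:-→d4:-→d5:-→d6:-→d7:-→d8:-→d9:-→d10:-→d11:-→d12:-→d13:-→d14:-→d15:-→d16:H3 -> H3
  + 232.80.0.0/12 (H0) depth=12
  lookup 232.0.0.0: bits 111010000 walk d0:H2→d1:-→d2:-→d3:-→d4:-→d5:-→d6:-→d7:-→d8:H1→d9:- -> H1
  + 64.0.0.0/2 (H2) depth=2
  + 251.243.225.112/28 (H1) depth=28
  - 0.0.0.0/0 clear@0
  lookup 250.97.194.27: bits 1111101 walk d0:-→d1:-→d2:-→d3:-→d4:-→d5:-→d6:-→d7:- -> no-route
  + 67.99.224.0/20 (H2) depth=20
  + 0.0.0.0/0 (H3) depth=0
  lookup 232.85.20.229: bits 111010000101010 walk d0:H3→d1:-→d2:-→d3:-→d4:-→d5:-→d6:-→d7:-→d8:H1→d9:-→d10:-→d11:-→d12:H0→d13:-→d14:-→d15:H3 -> H3
  + 39.185.208.0/20 (H2) depth=20
  lookup 32.204.19.194: bits 00100 walk d0:H3→d1:-→d2:-→d3:-→d4:-→d5:- -> H3
  + 251.243.225.112/28 (H3) depth=28
  + 39.185.220.192/28 (H1) depth=28
  lookup 251.243.225.123: bits 1111101111110011111000010111 walk d0:H3→d1:-→d2:-→d3:-→d4:-→d5:-→d6:-→d7:-→d8:-→d9:-→d10:-→d11:-→d12:-→d13:-→d14:-→d15:-→d16:H3→d17:-→d18:-→d19:-→d20:-→d21:-→d22:-→d23:-→d24:-→d25:-→d26:-→d27:-→d28:H3 -> H3
  - 67.99.236.128/25 clear@25
  lookup 64.0.0.3: bits 010000 walk d0:H3→d1:-→d2:H2→d3:-→d4:-→d5:-→d6:- -> H2

== LOOKUPS ==
["H1","H1","H3","H1","H3","H1","H2","H3","H1","no-route","H3","H3","H3","H2"]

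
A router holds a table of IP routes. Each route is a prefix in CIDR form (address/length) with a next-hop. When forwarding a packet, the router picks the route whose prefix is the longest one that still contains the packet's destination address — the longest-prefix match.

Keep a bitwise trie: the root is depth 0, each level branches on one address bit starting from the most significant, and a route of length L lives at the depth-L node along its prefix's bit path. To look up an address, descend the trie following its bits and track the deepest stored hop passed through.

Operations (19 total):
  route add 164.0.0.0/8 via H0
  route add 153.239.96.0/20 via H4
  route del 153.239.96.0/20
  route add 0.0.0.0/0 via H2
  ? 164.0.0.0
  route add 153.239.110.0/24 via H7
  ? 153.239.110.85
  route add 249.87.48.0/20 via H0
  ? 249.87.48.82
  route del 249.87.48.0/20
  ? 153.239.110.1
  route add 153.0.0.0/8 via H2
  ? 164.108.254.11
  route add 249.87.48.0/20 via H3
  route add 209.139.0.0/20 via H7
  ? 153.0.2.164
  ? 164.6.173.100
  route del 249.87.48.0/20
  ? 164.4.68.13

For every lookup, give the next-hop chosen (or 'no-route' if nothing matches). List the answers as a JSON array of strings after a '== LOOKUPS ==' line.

Trace:
  + 164.0.0.0/8 (H0) depth=8
  + 153.239.96.0/20 (H4) depth=20
  del 153.239.96.0/20 (clear depth 20)
  + 0.0.0.0/0 (H2) depth=0
  lookup 164.0.0.0: bits 10100100 walk d0:H2→d1:-→d2:-→d3:-→d4:-→d5:-→d6:-→d7:-→d8:H0 -> H0
  + 153.239.110.0/24 (H7) depth=24
  lookup 153.239.110.85: bits 100110011110111101101110 walk d0:H2→d1:-→d2:-→d3:-→d4:-→d5:-→d6:-→d7:-→d8:-→d9:-→d10:-→d11:-→d12:-→d13:-→d14:-→d15:-→d16:-→d17:-→d18:-→d19:-→d20:-→d21:-→d22:-→d23:-→d24:H7 -> H7
  + 249.87.48.0/20 (H0) depth=20
  lookup 249.87.48.82: bits 11111001010101110011 walk d0:H2→d1:-→d2:-→d3:-→d4:-→d5:-→d6:-→d7:-→d8:-→d9:-→d10:-→d11:-→d12:-→d13:-→d14:-→d15:-→d16:-→d17:-→d18:-→d19:-→d20:H0 -> H0
  del 249.87.48.0/20 (clear depth 20)
  lookup 153.239.110.1: bits 100110011110111101101110 walk d0:H2→d1:-→d2:-→d3:-→d4:-→d5:-→d6:-→d7:-→d8:-→d9:-→d10:-→d11:-→d12:-→d13:-→d14:-→d15:-→d16:-→d17:-→d18:-→d19:-→d20:-→d21:-→d22:-→d23:-→d24:H7 -> H7
  + 153.0.0.0/8 (H2) depth=8
  lookup 164.108.254.11: bits 10100100 walk d0:H2→d1:-→d2:-→d3:-→d4:-→d5:-→d6:-→d7:-→d8:H0 -> H0
  + 249.87.48.0/20 (H3) depth=20
  + 209.139.0.0/20 (H7) depth=20
  lookup 153.0.2.164: bits 10011001 walk d0:H2→d1:-→d2:-→d3:-→d4:-→d5:-→d6:-→d7:-→d8:H2 -> H2
  lookup 164.6.173.100: bits 10100100 walk d0:H2→d1:-→d2:-→d3:-→d4:-→d5:-→d6:-→d7:-→d8:H0 -> H0
  del 249.87.48.0/20 (clear depth 20)
  lookup 164.4.68.13: bits 10100100 walk d0:H2→d1:-→d2:-→d3:-→d4:-→d5:-→d6:-→d7:-→d8:H0 -> H0

== LOOKUPS ==
["H0","H7","H0","H7","H0","H2","H0","H0"]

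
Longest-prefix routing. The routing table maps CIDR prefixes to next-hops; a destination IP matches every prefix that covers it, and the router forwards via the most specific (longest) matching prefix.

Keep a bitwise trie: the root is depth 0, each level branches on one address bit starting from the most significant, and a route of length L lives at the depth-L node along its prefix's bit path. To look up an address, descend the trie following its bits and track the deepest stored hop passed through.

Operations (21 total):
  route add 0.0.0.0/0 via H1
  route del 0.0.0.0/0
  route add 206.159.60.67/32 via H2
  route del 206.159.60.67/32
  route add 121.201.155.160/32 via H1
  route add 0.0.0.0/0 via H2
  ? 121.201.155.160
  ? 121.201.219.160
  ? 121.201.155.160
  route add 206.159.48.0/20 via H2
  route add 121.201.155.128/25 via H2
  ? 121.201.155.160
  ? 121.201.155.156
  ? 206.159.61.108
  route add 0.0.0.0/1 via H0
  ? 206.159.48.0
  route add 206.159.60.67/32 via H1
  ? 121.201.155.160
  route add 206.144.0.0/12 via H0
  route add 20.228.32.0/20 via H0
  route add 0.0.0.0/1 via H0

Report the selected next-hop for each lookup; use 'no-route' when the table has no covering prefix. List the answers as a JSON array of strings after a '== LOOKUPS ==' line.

Process each operation:
  add 0.0.0.0/0 -> H1 at depth 0
  del 0.0.0.0/0 (clear depth 0)
  add 206.159.60.67/32 -> H2 at depth 32
  del 206.159.60.67/32 (clear depth 32)
  add 121.201.155.160/32 -> H1 at depth 32
  add 0.0.0.0/0 -> H2 at depth 0
  Q 121.201.155.160: descend 01111001110010011001101110100000 ; hops seen [H2,H1] ; pick H1
  Q 121.201.219.160: descend 01111001110010011 ; hops seen [H2] ; pick H2
  Q 121.201.155.160: descend 01111001110010011001101110100000 ; hops seen [H2,H1] ; pick H1
  add 206.159.48.0/20 -> H2 at depth 20
  add 121.201.155.128/25 -> H2 at depth 25
  Q 121.201.155.160: descend 01111001110010011001101110100000 ; hops seen [H2,H2,H1] ; pick H1
  Q 121.201.155.156: descend 01111001110010011001101110 ; hops seen [H2,H2] ; pick H2
  Q 206.159.61.108: descend 11001110100111110011110 ; hops seen [H2,H2] ; pick H2
  add 0.0.0.0/1 -> H0 at depth 1
  Q 206.159.48.0: descend 11001110100111110011 ; hops seen [H2,H2] ; pick H2
  add 206.159.60.67/32 -> H1 at depth 32
  Q 121.201.155.160: descend 01111001110010011001101110100000 ; hops seen [H2,H0,H2,H1] ; pick H1
  add 206.144.0.0/12 -> H0 at depth 12
  add 20.228.32.0/20 -> H0 at depth 20
  add 0.0.0.0/1 -> H0 at depth 1

== LOOKUPS ==
["H1","H2","H1","H1","H2","H2","H2","H1"]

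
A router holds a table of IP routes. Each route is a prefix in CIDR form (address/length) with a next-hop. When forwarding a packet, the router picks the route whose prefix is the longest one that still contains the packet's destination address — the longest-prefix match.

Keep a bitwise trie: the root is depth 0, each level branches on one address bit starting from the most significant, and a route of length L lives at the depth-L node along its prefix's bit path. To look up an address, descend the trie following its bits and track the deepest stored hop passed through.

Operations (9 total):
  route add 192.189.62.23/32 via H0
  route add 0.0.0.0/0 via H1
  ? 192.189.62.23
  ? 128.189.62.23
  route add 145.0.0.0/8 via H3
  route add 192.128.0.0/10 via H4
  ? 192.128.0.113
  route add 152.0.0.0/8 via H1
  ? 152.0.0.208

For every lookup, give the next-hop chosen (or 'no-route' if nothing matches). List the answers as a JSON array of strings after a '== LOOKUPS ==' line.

Process each operation:
  add 192.189.62.23/32 -> H0 at depth 32
  add 0.0.0.0/0 -> H1 at depth 0
  ? 192.189.62.23  path d0:H1→d1:-→d2:-→d3:-→d4:-→d5:-→d6:-→d7:-→d8:-→d9:-→d10:-→d11:-→d12:-→d13:-→d14:-→d15:-→d16:-→d17:-→d18:-→d19:-→d20:-→d21:-→d22:-→d23:-→d24:-→d25:-→d26:-→d27:-→d28:-→d29:-→d30:-→d31:-→d32:H0  best=H0
  ? 128.189.62.23  path d0:H1→d1:-  best=H1
  add 145.0.0.0/8 -> H3 at depth 8
  add 192.128.0.0/10 -> H4 at depth 10
  ? 192.128.0.113  path d0:H1→d1:-→d2:-→d3:-→d4:-→d5:-→d6:-→d7:-→d8:-→d9:-→d10:H4  best=H4
  add 152.0.0.0/8 -> H1 at depth 8
  ? 152.0.0.208  path d0:H1→d1:-→d2:-→d3:-→d4:-→d5:-→d6:-→d7:-→d8:H1  best=H1

== LOOKUPS ==
["H0","H1","H4","H1"]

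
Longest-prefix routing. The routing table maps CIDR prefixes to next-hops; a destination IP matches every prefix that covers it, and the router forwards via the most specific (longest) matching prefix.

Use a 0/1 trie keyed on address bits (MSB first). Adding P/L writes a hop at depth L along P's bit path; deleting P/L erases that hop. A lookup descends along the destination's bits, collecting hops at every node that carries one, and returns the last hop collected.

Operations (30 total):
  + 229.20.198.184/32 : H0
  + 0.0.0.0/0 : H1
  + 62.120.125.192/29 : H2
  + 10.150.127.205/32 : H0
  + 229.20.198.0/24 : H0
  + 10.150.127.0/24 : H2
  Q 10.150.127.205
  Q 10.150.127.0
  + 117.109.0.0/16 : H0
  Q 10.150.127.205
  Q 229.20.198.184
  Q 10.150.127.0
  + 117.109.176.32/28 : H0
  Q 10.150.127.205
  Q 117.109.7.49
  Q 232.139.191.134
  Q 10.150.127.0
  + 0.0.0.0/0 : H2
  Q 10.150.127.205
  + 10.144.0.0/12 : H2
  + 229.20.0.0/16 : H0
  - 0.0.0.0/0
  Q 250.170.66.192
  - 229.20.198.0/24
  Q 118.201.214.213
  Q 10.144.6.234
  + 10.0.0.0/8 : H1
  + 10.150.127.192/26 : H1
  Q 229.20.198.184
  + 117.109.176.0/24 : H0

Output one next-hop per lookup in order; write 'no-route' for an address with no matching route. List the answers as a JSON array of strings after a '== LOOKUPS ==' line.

Apply in order:
  add 229.20.198.184/32 -> H0 at depth 32
  add 0.0.0.0/0 -> H1 at depth 0
  add 62.120.125.192/29 -> H2 at depth 29
  add 10.150.127.205/32 -> H0 at depth 32
  add 229.20.198.0/24 -> H0 at depth 24
  add 10.150.127.0/24 -> H2 at depth 24
  Q 10.150.127.205: descend 00001010100101100111111111001101 ; hops seen [H1,H2,H0] ; pick H0
  Q 10.150.127.0: descend 000010101001011001111111 ; hops seen [H1,H2] ; pick H2
  add 117.109.0.0/16 -> H0 at depth 16
  Q 10.150.127.205: descend 00001010100101100111111111001101 ; hops seen [H1,H2,H0] ; pick H0
  Q 229.20.198.184: descend 11100101000101001100011010111000 ; hops seen [H1,H0,H0] ; pick H0
  Q 10.150.127.0: descend 000010101001011001111111 ; hops seen [H1,H2] ; pick H2
  add 117.109.176.32/28 -> H0 at depth 28
  Q 10.150.127.205: descend 00001010100101100111111111001101 ; hops seen [H1,H2,H0] ; pick H0
  Q 117.109.7.49: descend 0111010101101101 ; hops seen [H1,H0] ; pick H0
  Q 232.139.191.134: descend 1110 ; hops seen [H1] ; pick H1
  Q 10.150.127.0: descend 000010101001011001111111 ; hops seen [H1,H2] ; pick H2
  add 0.0.0.0/0 -> H2 at depth 0
  Q 10.150.127.205: descend 00001010100101100111111111001101 ; hops seen [H2,H2,H0] ; pick H0
  add 10.144.0.0/12 -> H2 at depth 12
  add 229.20.0.0/16 -> H0 at depth 16
  del 0.0.0.0/0 (clear depth 0)
  Q 250.170.66.192: descend 111 ; hops seen [∅] ; pick no-route
  del 229.20.198.0/24 (clear depth 24)
  Q 118.201.214.213: descend 011101 ; hops seen [∅] ; pick no-route
  Q 10.144.6.234: descend 0000101010010 ; hops seen [H2] ; pick H2
  add 10.0.0.0/8 -> H1 at depth 8
  add 10.150.127.192/26 -> H1 at depth 26
  Q 229.20.198.184: descend 11100101000101001100011010111000 ; hops seen [H0,H0] ; pick H0
  add 117.109.176.0/24 -> H0 at depth 24

== LOOKUPS ==
["H0","H2","H0","H0","H2","H0","H0","H1","H2","H0","no-route","no-route","H2","H0"]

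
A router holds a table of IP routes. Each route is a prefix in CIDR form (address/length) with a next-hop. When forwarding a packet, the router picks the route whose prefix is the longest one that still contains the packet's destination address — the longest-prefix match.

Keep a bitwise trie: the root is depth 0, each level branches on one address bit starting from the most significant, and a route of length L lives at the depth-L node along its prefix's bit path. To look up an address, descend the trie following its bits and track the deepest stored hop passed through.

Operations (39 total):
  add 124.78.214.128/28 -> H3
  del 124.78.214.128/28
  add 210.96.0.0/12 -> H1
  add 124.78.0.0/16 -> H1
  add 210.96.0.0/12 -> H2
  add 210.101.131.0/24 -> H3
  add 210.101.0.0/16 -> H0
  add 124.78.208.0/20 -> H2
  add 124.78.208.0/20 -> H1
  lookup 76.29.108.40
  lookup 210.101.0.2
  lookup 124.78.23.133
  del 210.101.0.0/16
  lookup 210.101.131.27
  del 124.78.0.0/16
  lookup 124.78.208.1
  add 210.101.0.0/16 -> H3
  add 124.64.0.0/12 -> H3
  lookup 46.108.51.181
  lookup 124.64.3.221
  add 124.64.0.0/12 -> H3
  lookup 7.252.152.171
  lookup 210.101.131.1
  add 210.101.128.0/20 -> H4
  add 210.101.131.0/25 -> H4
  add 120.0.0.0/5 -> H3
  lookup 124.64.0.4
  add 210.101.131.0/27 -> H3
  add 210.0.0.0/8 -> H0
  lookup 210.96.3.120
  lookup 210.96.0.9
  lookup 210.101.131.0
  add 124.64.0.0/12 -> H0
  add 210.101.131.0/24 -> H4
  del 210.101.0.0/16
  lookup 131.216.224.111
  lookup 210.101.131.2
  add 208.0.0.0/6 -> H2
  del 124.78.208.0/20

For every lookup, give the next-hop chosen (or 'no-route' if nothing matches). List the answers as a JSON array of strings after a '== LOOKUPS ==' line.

Trace:
  + 124.78.214.128/28 (H3) depth=28
  - 124.78.214.128/28 clear@28
  + 210.96.0.0/12 (H1) depth=12
  + 124.78.0.0/16 (H1) depth=16
  + 210.96.0.0/12 (H2) depth=12
  + 210.101.131.0/24 (H3) depth=24
  + 210.101.0.0/16 (H0) depth=16
  + 124.78.208.0/20 (H2) depth=20
  + 124.78.208.0/20 (H1) depth=20
  lookup 76.29.108.40: bits 01 walk d0:-→d1:-→d2:- -> no-route
  lookup 210.101.0.2: bits 1101001001100101 walk d0:-→d1:-→d2:-→d3:-→d4:-→d5:-→d6:-→d7:-→d8:-→d9:-→d10:-→d11:-→d12:H2→d13:-→d14:-→d15:-→d16:H0 -> H0
  lookup 124.78.23.133: bits 0111110001001110 walk d0:-→d1:-→d2:-→d3:-→d4:-→d5:-→d6:-→d7:-→d8:-→d9:-→d10:-→d11:-→d12:-→d13:-→d14:-→d15:-→d16:H1 -> H1
  - 210.101.0.0/16 clear@16
  lookup 210.101.131.27: bits 110100100110010110000011 walk d0:-→d1:-→d2:-→d3:-→d4:-→d5:-→d6:-→d7:-→d8:-→d9:-→d10:-→d11:-→d12:H2→d13:-→d14:-→d15:-→d16:-→d17:-→d18:-→d19:-→d20:-→d21:-→d22:-→d23:-→d24:H3 -> H3
  - 124.78.0.0/16 clear@16
  lookup 124.78.208.1: bits 011111000100111011010 walk d0:-→d1:-→d2:-→d3:-→d4:-→d5:-→d6:-→d7:-→d8:-→d9:-→d10:-→d11:-→d12:-→d13:-→d14:-→d15:-→d16:-→d17:-→d18:-→d19:-→d20:H1→d21:- -> H1
  + 210.101.0.0/16 (H3) depth=16
  + 124.64.0.0/12 (H3) depth=12
  lookup 46.108.51.181: bits 0 walk d0:-→d1:- -> no-route
  lookup 124.64.3.221: bits 011111000100 walk d0:-→d1:-→d2:-→d3:-→d4:-→d5:-→d6:-→d7:-→d8:-→d9:-→d10:-→d11:-→d12:H3 -> H3
  + 124.64.0.0/12 (H3) depth=12
  lookup 7.252.152.171: bits 0 walk d0:-→d1:- -> no-route
  lookup 210.101.131.1: bits 110100100110010110000011 walk d0:-→d1:-→d2:-→d3:-→d4:-→d5:-→d6:-→d7:-→d8:-→d9:-→d10:-→d11:-→d12:H2→d13:-→d14:-→d15:-→d16:H3→d17:-→d18:-→d19:-→d20:-→d21:-→d22:-→d23:-→d24:H3 -> H3
  + 210.101.128.0/20 (H4) depth=20
  + 210.101.131.0/25 (H4) depth=25
  + 120.0.0.0/5 (H3) depth=5
  lookup 124.64.0.4: bits 011111000100 walk d0:-→d1:-→d2:-→d3:-→d4:-→d5:H3→d6:-→d7:-→d8:-→d9:-→d10:-→d11:-→d12:H3 -> H3
  + 210.101.131.0/27 (H3) depth=27
  + 210.0.0.0/8 (H0) depth=8
  lookup 210.96.3.120: bits 1101001001100 walk d0:-→d1:-→d2:-→d3:-→d4:-→d5:-→d6:-→d7:-→d8:H0→d9:-→d10:-→d11:-→d12:H2→d13:- -> H2
  lookup 210.96.0.9: bits 1101001001100 walk d0:-→d1:-→d2:-→d3:-→d4:-→d5:-→d6:-→d7:-→d8:H0→d9:-→d10:-→d11:-→d12:H2→d13:- -> H2
  lookup 210.101.131.0: bits 110100100110010110000011000 walk d0:-→d1:-→d2:-→d3:-→d4:-→d5:-→d6:-→d7:-→d8:H0→d9:-→d10:-→d11:-→d12:H2→d13:-→d14:-→d15:-→d16:H3→d17:-→d18:-→d19:-→d20:H4→d21:-→d22:-→d23:-→d24:H3→d25:H4→d26:-→d27:H3 -> H3
  + 124.64.0.0/12 (H0) depth=12
  + 210.101.131.0/24 (H4) depth=24
  - 210.101.0.0/16 clear@16
  lookup 131.216.224.111: bits 1 walk d0:-→d1:- -> no-route
  lookup 210.101.131.2: bits 110100100110010110000011000 walk d0:-→d1:-→d2:-→d3:-→d4:-→d5:-→d6:-→d7:-→d8:H0→d9:-→d10:-→d11:-→d12:H2→d13:-→d14:-→d15:-→d16:-→d17:-→d18:-→d19:-→d20:H4→d21:-→d22:-→d23:-→d24:H4→d25:H4→d26:-→d27:H3 -> H3
  + 208.0.0.0/6 (H2) depth=6
  - 124.78.208.0/20 clear@20

== LOOKUPS ==
["no-route","H0","H1","H3","H1","no-route","H3","no-route","H3","H3","H2","H2","H3","no-route","H3"]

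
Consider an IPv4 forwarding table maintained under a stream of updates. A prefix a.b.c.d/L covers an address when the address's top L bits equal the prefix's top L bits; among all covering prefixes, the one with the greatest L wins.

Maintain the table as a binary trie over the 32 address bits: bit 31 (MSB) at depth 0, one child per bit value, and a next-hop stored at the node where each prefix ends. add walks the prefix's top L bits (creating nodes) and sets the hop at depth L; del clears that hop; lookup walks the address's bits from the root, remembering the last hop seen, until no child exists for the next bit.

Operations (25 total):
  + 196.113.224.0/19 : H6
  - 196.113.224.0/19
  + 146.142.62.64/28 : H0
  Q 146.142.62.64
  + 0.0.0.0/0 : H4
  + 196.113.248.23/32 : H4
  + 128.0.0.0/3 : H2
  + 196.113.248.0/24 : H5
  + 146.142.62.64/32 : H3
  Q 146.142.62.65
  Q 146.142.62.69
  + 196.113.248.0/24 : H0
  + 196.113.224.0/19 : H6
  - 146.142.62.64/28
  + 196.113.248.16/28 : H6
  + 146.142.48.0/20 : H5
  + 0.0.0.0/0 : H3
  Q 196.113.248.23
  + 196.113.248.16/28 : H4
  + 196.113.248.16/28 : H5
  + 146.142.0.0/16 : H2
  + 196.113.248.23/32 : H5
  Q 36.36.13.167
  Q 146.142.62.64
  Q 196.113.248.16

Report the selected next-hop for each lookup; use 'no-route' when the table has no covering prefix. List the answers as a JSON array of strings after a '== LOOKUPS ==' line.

Apply in order:
  + 196.113.224.0/19 (H6) depth=19
  - 196.113.224.0/19 clear@19
  + 146.142.62.64/28 (H0) depth=28
  Q 146.142.62.64: descend 1001001010001110001111100100 ; hops seen [H0] ; pick H0
  + 0.0.0.0/0 (H4) depth=0
  + 196.113.248.23/32 (H4) depth=32
  + 128.0.0.0/3 (H2) depth=3
  + 196.113.248.0/24 (H5) depth=24
  + 146.142.62.64/32 (H3) depth=32
  Q 146.142.62.65: descend 1001001010001110001111100100000 ; hops seen [H4,H2,H0] ; pick H0
  Q 146.142.62.69: descend 10010010100011100011111001000 ; hops seen [H4,H2,H0] ; pick H0
  + 196.113.248.0/24 (H0) depth=24
  + 196.113.224.0/19 (H6) depth=19
  - 146.142.62.64/28 clear@28
  + 196.113.248.16/28 (H6) depth=28
  + 146.142.48.0/20 (H5) depth=20
  + 0.0.0.0/0 (H3) depth=0
  Q 196.113.248.23: descend 11000100011100011111100000010111 ; hops seen [H3,H6,H0,H6,H4] ; pick H4
  + 196.113.248.16/28 (H4) depth=28
  + 196.113.248.16/28 (H5) depth=28
  + 146.142.0.0/16 (H2) depth=16
  + 196.113.248.23/32 (H5) depth=32
  Q 36.36.13.167: descend ε ; hops seen [H3] ; pick H3
  Q 146.142.62.64: descend 10010010100011100011111001000000 ; hops seen [H3,H2,H2,H5,H3] ; pick H3
  Q 196.113.248.16: descend 11000100011100011111100000010 ; hops seen [H3,H6,H0,H5] ; pick H5

== LOOKUPS ==
["H0","H0","H0","H4","H3","H3","H5"]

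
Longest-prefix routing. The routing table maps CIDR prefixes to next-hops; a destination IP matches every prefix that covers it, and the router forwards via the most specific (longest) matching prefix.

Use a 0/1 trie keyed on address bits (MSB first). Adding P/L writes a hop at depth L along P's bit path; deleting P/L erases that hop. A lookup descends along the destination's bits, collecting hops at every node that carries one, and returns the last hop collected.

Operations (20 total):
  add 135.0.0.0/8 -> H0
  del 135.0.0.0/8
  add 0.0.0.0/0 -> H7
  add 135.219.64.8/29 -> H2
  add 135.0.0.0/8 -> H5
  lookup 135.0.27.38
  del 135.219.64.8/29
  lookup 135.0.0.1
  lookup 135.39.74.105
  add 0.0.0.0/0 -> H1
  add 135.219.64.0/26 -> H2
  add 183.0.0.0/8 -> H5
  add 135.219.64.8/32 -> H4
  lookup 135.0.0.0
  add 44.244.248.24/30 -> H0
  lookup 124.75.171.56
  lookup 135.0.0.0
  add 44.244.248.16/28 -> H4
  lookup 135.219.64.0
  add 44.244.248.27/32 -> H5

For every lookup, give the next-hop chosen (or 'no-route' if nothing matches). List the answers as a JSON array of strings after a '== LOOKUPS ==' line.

Process each operation:
  + 135.0.0.0/8 (H0) depth=8
  - 135.0.0.0/8 clear@8
  + 0.0.0.0/0 (H7) depth=0
  + 135.219.64.8/29 (H2) depth=29
  + 135.0.0.0/8 (H5) depth=8
  lookup 135.0.27.38: bits 10000111 walk d0:H7→d1:-→d2:-→d3:-→d4:-→d5:-→d6:-→d7:-→d8:H5 -> H5
  - 135.219.64.8/29 clear@29
  lookup 135.0.0.1: bits 10000111 walk d0:H7→d1:-→d2:-→d3:-→d4:-→d5:-→d6:-→d7:-→d8:H5 -> H5
  lookup 135.39.74.105: bits 10000111 walk d0:H7→d1:-→d2:-→d3:-→d4:-→d5:-→d6:-→d7:-→d8:H5 -> H5
  + 0.0.0.0/0 (H1) depth=0
  + 135.219.64.0/26 (H2) depth=26
  + 183.0.0.0/8 (H5) depth=8
  + 135.219.64.8/32 (H4) depth=32
  lookup 135.0.0.0: bits 10000111 walk d0:H1→d1:-→d2:-→d3:-→d4:-→d5:-→d6:-→d7:-→d8:H5 -> H5
  + 44.244.248.24/30 (H0) depth=30
  lookup 124.75.171.56: bits 0 walk d0:H1→d1:- -> H1
  lookup 135.0.0.0: bits 10000111 walk d0:H1→d1:-→d2:-→d3:-→d4:-→d5:-→d6:-→d7:-→d8:H5 -> H5
  + 44.244.248.16/28 (H4) depth=28
  lookup 135.219.64.0: bits 1000011111011011010000000000 walk d0:H1→d1:-→d2:-→d3:-→d4:-→d5:-→d6:-→d7:-→d8:H5→d9:-→d10:-→d11:-→d12:-→d13:-→d14:-→d15:-→d16:-→d17:-→d18:-→d19:-→d20:-→d21:-→d22:-→d23:-→d24:-→d25:-→d26:H2→d27:-→d28:- -> H2
  + 44.244.248.27/32 (H5) depth=32

== LOOKUPS ==
["H5","H5","H5","H5","H1","H5","H2"]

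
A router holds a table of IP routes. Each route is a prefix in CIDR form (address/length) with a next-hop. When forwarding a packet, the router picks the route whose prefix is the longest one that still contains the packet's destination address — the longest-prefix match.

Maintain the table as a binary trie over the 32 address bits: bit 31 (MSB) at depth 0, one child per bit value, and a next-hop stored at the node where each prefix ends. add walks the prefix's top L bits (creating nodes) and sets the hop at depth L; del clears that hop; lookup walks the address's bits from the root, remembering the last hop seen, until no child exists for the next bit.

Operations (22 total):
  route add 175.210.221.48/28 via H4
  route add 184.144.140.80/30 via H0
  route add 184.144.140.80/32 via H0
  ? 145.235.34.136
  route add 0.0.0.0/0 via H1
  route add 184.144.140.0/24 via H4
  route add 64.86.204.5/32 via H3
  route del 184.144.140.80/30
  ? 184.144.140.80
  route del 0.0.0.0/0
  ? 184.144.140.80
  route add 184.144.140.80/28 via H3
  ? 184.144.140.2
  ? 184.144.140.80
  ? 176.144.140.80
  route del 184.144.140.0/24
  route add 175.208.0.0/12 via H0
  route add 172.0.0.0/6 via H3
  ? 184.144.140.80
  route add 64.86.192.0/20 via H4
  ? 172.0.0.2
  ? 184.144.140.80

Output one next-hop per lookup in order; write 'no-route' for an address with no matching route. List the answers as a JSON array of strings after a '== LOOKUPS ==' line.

Trace:
  + 175.210.221.48/28 (H4) depth=28
  + 184.144.140.80/30 (H0) depth=30
  + 184.144.140.80/32 (H0) depth=32
  ? 145.235.34.136  path d0:-→d1:-→d2:-  best=no-route
  + 0.0.0.0/0 (H1) depth=0
  + 184.144.140.0/24 (H4) depth=24
  + 64.86.204.5/32 (H3) depth=32
  - 184.144.140.80/30 clear@30
  ? 184.144.140.80  path d0:H1→d1:-→d2:-→d3:-→d4:-→d5:-→d6:-→d7:-→d8:-→d9:-→d10:-→d11:-→d12:-→d13:-→d14:-→d15:-→d16:-→d17:-→d18:-→d19:-→d20:-→d21:-→d22:-→d23:-→d24:H4→d25:-→d26:-→d27:-→d28:-→d29:-→d30:-→d31:-→d32:H0  best=H0
  - 0.0.0.0/0 clear@0
  ? 184.144.140.80  path d0:-→d1:-→d2:-→d3:-→d4:-→d5:-→d6:-→d7:-→d8:-→d9:-→d10:-→d11:-→d12:-→d13:-→d14:-→d15:-→d16:-→d17:-→d18:-→d19:-→d20:-→d21:-→d22:-→d23:-→d24:H4→d25:-→d26:-→d27:-→d28:-→d29:-→d30:-→d31:-→d32:H0  best=H0
  + 184.144.140.80/28 (H3) depth=28
  ? 184.144.140.2  path d0:-→d1:-→d2:-→d3:-→d4:-→d5:-→d6:-→d7:-→d8:-→d9:-→d10:-→d11:-→d12:-→d13:-→d14:-→d15:-→d16:-→d17:-→d18:-→d19:-→d20:-→d21:-→d22:-→d23:-→d24:H4→d25:-  best=H4
  ? 184.144.140.80  path d0:-→d1:-→d2:-→d3:-→d4:-→d5:-→d6:-→d7:-→d8:-→d9:-→d10:-→d11:-→d12:-→d13:-→d14:-→d15:-→d16:-→d17:-→d18:-→d19:-→d20:-→d21:-→d22:-→d23:-→d24:H4→d25:-→d26:-→d27:-→d28:H3→d29:-→d30:-→d31:-→d32:H0  best=H0
  ? 176.144.140.80  path d0:-→d1:-→d2:-→d3:-→d4:-  best=no-route
  - 184.144.140.0/24 clear@24
  + 175.208.0.0/12 (H0) depth=12
  + 172.0.0.0/6 (H3) depth=6
  ? 184.144.140.80  path d0:-→d1:-→d2:-→d3:-→d4:-→d5:-→d6:-→d7:-→d8:-→d9:-→d10:-→d11:-→d12:-→d13:-→d14:-→d15:-→d16:-→d17:-→d18:-→d19:-→d20:-→d21:-→d22:-→d23:-→d24:-→d25:-→d26:-→d27:-→d28:H3→d29:-→d30:-→d31:-→d32:H0  best=H0
  + 64.86.192.0/20 (H4) depth=20
  ? 172.0.0.2  path d0:-→d1:-→d2:-→d3:-→d4:-→d5:-→d6:H3  best=H3
  ? 184.144.140.80  path d0:-→d1:-→d2:-→d3:-→d4:-→d5:-→d6:-→d7:-→d8:-→d9:-→d10:-→d11:-→d12:-→d13:-→d14:-→d15:-→d16:-→d17:-→d18:-→d19:-→d20:-→d21:-→d22:-→d23:-→d24:-→d25:-→d26:-→d27:-→d28:H3→d29:-→d30:-→d31:-→d32:H0  best=H0

== LOOKUPS ==
["no-route","H0","H0","H4","H0","no-route","H0","H3","H0"]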